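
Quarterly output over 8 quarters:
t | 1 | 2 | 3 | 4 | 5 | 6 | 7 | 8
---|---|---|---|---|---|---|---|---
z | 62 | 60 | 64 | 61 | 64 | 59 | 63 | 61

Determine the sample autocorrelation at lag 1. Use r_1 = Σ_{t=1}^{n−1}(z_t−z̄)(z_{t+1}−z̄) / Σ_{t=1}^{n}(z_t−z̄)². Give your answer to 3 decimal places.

-0.779

Mean z̄ = (62 + 60 + 64 + 61 + 64 + 59 + 63 + 61)/8 = 61.7500
Deviations from mean: 0.2500, -1.7500, 2.2500, -0.7500, 2.2500, -2.7500, 1.2500, -0.7500
Σ(z_t−z̄)(z_{t+1}−z̄) = (-0.4375) + (-3.9375) + (-1.6875) + (-1.6875) + (-6.1875) + (-3.4375) + (-0.9375) = -18.3125
Denominator Σ(z_t−z̄)² = 23.5000
r_1 = -18.3125 / 23.5000 = -0.779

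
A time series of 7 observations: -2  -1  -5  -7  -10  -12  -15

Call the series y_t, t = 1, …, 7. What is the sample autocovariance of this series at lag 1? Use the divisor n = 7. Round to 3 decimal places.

Mean ȳ = (-2 − 1 − 5 − 7 − 10 − 12 − 15)/7 = -7.4286
Deviations: 5.4286, 6.4286, 2.4286, 0.4286, -2.5714, -4.5714, -7.5714
Σ_{t=1}^{6}(y_t−ȳ)(y_{t+1}−ȳ) = 96.8163
γ_1 = 96.8163 / 7 = 13.831

13.831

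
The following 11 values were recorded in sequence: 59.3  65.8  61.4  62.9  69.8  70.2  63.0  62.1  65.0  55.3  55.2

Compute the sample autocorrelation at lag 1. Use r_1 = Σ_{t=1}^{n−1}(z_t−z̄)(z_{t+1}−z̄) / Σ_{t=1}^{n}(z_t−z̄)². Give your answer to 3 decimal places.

Mean z̄ = (59.3 + 65.8 + 61.4 + 62.9 + 69.8 + 70.2 + 63.0 + 62.1 + 65.0 + 55.3 + 55.2)/11 = 62.7273
Numerator Σ_{t=1}^{10}(z_t−z̄)(z_{t+1}−z̄) = 78.7038
Denominator Σ(z_t−z̄)² = 246.3018
r_1 = 78.7038 / 246.3018 = 0.320

0.320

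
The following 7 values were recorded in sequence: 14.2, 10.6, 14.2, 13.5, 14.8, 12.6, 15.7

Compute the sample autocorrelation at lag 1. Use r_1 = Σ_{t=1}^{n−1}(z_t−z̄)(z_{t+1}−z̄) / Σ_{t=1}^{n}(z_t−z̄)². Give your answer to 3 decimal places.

-0.420

Mean z̄ = (14.2 + 10.6 + 14.2 + 13.5 + 14.8 + 12.6 + 15.7)/7 = 13.6571
Deviations from mean: 0.5429, -3.0571, 0.5429, -0.1571, 1.1429, -1.0571, 2.0429
Numerator Σ_{t=1}^{6}(z_t−z̄)(z_{t+1}−z̄) = -6.9518
Denominator Σ(z_t−z̄)² = 16.5571
r_1 = -6.9518 / 16.5571 = -0.420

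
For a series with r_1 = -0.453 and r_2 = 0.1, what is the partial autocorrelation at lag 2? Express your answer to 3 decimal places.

-0.132

φ_{22} = (r_2 − r_1²) / (1 − r_1²)
r_1² = (-0.453)² = 0.205209
Numerator = 0.1 − 0.2052 = -0.1052; denominator = 1 − 0.2052 = 0.7948
φ_{22} = -0.1052 / 0.7948 = -0.132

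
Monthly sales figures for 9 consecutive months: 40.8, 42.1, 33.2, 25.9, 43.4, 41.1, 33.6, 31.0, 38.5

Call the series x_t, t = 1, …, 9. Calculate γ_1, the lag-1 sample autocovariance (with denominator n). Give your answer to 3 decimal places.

Mean x̄ = (40.8 + 42.1 + 33.2 + 25.9 + 43.4 + 41.1 + 33.6 + 31.0 + 38.5)/9 = 36.6222
Σ_{t=1}^{8}(x_t−x̄)(x_{t+1}−x̄) = -8.5894
γ_1 = -8.5894 / 9 = -0.954

-0.954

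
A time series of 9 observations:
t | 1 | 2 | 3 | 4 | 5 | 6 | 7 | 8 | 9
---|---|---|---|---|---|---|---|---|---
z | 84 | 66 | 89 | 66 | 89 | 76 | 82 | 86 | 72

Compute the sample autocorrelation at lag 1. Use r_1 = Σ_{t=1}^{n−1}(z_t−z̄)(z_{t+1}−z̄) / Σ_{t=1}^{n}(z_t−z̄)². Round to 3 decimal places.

Mean z̄ = (84 + 66 + 89 + 66 + 89 + 76 + 82 + 86 + 72)/9 = 78.8889
Numerator Σ_{t=1}^{8}(z_t−z̄)(z_{t+1}−z̄) = -521.9012
Denominator Σ(z_t−z̄)² = 678.8889
r_1 = -521.9012 / 678.8889 = -0.769

-0.769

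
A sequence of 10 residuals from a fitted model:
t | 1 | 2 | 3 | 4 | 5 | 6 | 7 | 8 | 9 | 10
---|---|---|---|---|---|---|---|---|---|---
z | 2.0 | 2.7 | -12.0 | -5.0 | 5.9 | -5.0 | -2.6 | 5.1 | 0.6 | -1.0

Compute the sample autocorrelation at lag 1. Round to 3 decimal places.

-0.129

Mean z̄ = (2.0 + 2.7 − 12.0 − 5.0 + 5.9 − 5.0 − 2.6 + 5.1 + 0.6 − 1.0)/10 = -0.9300
Numerator Σ_{t=1}^{9}(z_t−z̄)(z_{t+1}−z̄) = -34.2439
Denominator Σ(z_t−z̄)² = 265.5810
r_1 = -34.2439 / 265.5810 = -0.129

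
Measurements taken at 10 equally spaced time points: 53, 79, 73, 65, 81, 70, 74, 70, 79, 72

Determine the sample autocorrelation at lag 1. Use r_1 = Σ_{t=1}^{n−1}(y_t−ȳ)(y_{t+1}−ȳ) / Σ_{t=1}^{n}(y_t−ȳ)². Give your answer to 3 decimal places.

Mean ȳ = (53 + 79 + 73 + 65 + 81 + 70 + 74 + 70 + 79 + 72)/10 = 71.6000
Numerator Σ_{t=1}^{9}(y_t−ȳ)(y_{t+1}−ȳ) = -230.1600
Denominator Σ(y_t−ȳ)² = 600.4000
r_1 = -230.1600 / 600.4000 = -0.383

-0.383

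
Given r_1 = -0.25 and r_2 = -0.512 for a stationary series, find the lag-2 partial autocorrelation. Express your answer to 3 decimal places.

φ_{22} = (r_2 − r_1²) / (1 − r_1²)
r_1² = (-0.25)² = 0.0625
Numerator = -0.512 − 0.0625 = -0.5745; denominator = 1 − 0.0625 = 0.9375
φ_{22} = -0.5745 / 0.9375 = -0.613

-0.613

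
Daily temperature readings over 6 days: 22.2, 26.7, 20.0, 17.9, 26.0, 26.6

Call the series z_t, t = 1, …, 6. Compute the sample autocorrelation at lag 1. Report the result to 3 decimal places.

-0.042

Mean z̄ = (22.2 + 26.7 + 20.0 + 17.9 + 26.0 + 26.6)/6 = 23.2333
Deviations from mean: -1.0333, 3.4667, -3.2333, -5.3333, 2.7667, 3.3667
Numerator Σ_{t=1}^{5}(z_t−z̄)(z_{t+1}−z̄) = -2.9878
Denominator Σ(z_t−z̄)² = 70.9733
r_1 = -2.9878 / 70.9733 = -0.042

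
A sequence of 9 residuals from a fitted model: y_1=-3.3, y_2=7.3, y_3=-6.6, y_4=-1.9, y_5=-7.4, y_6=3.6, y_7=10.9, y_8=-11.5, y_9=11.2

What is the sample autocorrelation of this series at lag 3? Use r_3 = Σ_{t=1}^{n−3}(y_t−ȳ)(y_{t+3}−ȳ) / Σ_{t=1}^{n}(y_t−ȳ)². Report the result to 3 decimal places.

0.062

Mean ȳ = (-3.3 + 7.3 − 6.6 − 1.9 − 7.4 + 3.6 + 10.9 − 11.5 + 11.2)/9 = 0.2556
Σ(y_t−ȳ)(y_{t+3}−ȳ) = (7.6642) + (-53.9291) + (-22.9280) + (-22.9447) + (89.9953) + (36.6031) = 34.4607
Denominator Σ(y_t−ȳ)² = 554.9822
r_3 = 34.4607 / 554.9822 = 0.062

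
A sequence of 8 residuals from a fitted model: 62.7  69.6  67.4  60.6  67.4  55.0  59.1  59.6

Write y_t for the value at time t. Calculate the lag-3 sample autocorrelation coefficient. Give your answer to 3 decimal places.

-0.060

Mean ȳ = (62.7 + 69.6 + 67.4 + 60.6 + 67.4 + 55.0 + 59.1 + 59.6)/8 = 62.6750
Numerator Σ_{t=1}^{5}(y_t−ȳ)(y_{t+3}−ȳ) = -10.7069
Denominator Σ(y_t−ȳ)² = 178.0550
r_3 = -10.7069 / 178.0550 = -0.060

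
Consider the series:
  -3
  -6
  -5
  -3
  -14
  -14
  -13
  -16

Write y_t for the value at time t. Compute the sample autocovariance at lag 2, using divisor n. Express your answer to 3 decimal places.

5.859

Mean ȳ = (-3 − 6 − 5 − 3 − 14 − 14 − 13 − 16)/8 = -9.2500
Σ_{t=1}^{6}(y_t−ȳ)(y_{t+2}−ȳ) = 46.8750
γ_2 = 46.8750 / 8 = 5.859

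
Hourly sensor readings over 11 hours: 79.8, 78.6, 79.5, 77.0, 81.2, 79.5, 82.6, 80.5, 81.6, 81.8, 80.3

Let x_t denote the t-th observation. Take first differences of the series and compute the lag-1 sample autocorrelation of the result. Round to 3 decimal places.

-0.759

First differences Δx: -1.2, 0.9, -2.5, 4.2, -1.7, 3.1, -2.1, 1.1, 0.2, -1.5
Mean of differences = 0.0500
Numerator Σ(Δx_t−Δx̄)(Δx_{t+1}−Δx̄) = -35.3025
Denominator Σ(Δx_t−Δx̄)² = 46.5250
r_1(Δx) = -35.3025 / 46.5250 = -0.759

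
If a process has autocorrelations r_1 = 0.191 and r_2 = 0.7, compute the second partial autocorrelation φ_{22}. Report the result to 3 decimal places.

0.689

φ_{22} = (r_2 − r_1²) / (1 − r_1²)
r_1² = (0.191)² = 0.036481
Numerator = 0.7 − 0.0365 = 0.6635; denominator = 1 − 0.0365 = 0.9635
φ_{22} = 0.6635 / 0.9635 = 0.689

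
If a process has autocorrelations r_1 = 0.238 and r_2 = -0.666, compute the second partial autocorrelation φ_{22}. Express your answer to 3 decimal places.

φ_{22} = (r_2 − r_1²) / (1 − r_1²)
r_1² = (0.238)² = 0.056644
Numerator = -0.666 − 0.0566 = -0.7226; denominator = 1 − 0.0566 = 0.9434
φ_{22} = -0.7226 / 0.9434 = -0.766

-0.766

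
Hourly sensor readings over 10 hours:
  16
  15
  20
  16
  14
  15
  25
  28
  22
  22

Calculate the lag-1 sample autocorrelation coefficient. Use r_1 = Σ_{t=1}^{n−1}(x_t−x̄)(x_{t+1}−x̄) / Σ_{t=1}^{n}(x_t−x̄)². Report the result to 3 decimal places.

Mean x̄ = (16 + 15 + 20 + 16 + 14 + 15 + 25 + 28 + 22 + 22)/10 = 19.3000
Numerator Σ_{t=1}^{9}(x_t−x̄)(x_{t+1}−x̄) = 105.0100
Denominator Σ(x_t−x̄)² = 210.1000
r_1 = 105.0100 / 210.1000 = 0.500

0.500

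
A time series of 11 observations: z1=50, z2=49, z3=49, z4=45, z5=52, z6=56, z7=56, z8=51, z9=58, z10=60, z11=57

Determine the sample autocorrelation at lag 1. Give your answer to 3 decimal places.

0.555

Mean z̄ = (50 + 49 + 49 + 45 + 52 + 56 + 56 + 51 + 58 + 60 + 57)/11 = 53.0000
Numerator Σ_{t=1}^{10}(z_t−z̄)(z_{t+1}−z̄) = 121.0000
Denominator Σ(z_t−z̄)² = 218.0000
r_1 = 121.0000 / 218.0000 = 0.555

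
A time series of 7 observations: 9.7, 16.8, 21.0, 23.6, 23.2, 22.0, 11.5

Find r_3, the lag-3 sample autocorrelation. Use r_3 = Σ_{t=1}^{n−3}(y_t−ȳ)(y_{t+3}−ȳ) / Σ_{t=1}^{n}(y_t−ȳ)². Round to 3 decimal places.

Mean ȳ = (9.7 + 16.8 + 21.0 + 23.6 + 23.2 + 22.0 + 11.5)/7 = 18.2571
Σ(y_t−ȳ)(y_{t+3}−ȳ) = (-45.7196) + (-7.2024) + (10.2661) + (-36.1024) = -78.7584
Denominator Σ(y_t−ȳ)² = 195.5171
r_3 = -78.7584 / 195.5171 = -0.403

-0.403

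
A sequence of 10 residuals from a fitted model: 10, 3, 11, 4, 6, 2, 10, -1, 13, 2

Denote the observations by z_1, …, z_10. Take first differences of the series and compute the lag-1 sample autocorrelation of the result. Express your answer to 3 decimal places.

-0.818

First differences Δz: -7, 8, -7, 2, -4, 8, -11, 14, -11
Mean of differences = -0.8889
Numerator Σ(Δz_t−Δz̄)(Δz_{t+1}−Δz̄) = -553.9012
Denominator Σ(Δz_t−Δz̄)² = 676.8889
r_1(Δz) = -553.9012 / 676.8889 = -0.818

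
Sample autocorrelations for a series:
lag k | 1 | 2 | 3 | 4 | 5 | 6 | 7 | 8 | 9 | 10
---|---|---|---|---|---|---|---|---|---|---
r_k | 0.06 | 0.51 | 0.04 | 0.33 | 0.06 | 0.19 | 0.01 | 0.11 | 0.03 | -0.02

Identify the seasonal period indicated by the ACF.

The largest autocorrelation is r_2 = 0.51, with weaker echoes at lags 4 (0.33) and 6 (0.19); the remaining lags stay at or below 0.11.
The dominant spike at lag 2 indicates a seasonal period of 2.

2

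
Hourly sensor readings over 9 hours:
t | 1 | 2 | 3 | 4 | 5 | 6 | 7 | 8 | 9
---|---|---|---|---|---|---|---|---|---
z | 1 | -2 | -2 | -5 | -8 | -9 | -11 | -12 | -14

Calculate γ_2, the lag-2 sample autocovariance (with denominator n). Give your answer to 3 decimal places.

Mean z̄ = (1 − 2 − 2 − 5 − 8 − 9 − 11 − 12 − 14)/9 = -6.8889
Σ_{t=1}^{7}(z_t−z̄)(z_{t+2}−z̄) = 82.9753
γ_2 = 82.9753 / 9 = 9.219

9.219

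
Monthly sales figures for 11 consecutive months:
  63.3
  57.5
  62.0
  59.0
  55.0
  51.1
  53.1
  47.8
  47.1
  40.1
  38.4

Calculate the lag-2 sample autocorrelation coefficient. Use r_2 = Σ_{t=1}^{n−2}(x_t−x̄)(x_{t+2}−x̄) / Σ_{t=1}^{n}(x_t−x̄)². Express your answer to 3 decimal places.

0.424

Mean x̄ = (63.3 + 57.5 + 62.0 + 59.0 + 55.0 + 51.1 + 53.1 + 47.8 + 47.1 + 40.1 + 38.4)/11 = 52.2182
Numerator Σ_{t=1}^{9}(x_t−x̄)(x_{t+2}−x̄) = 290.9930
Denominator Σ(x_t−x̄)² = 685.6564
r_2 = 290.9930 / 685.6564 = 0.424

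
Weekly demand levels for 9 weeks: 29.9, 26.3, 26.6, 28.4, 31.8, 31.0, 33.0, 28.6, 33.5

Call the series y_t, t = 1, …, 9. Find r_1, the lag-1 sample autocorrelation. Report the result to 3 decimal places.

0.195

Mean ȳ = (29.9 + 26.3 + 26.6 + 28.4 + 31.8 + 31.0 + 33.0 + 28.6 + 33.5)/9 = 29.9000
Numerator Σ_{t=1}^{8}(y_t−ȳ)(y_{t+1}−ȳ) = 10.7700
Denominator Σ(y_t−ȳ)² = 55.1800
r_1 = 10.7700 / 55.1800 = 0.195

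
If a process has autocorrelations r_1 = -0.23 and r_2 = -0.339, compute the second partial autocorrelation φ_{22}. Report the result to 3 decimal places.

φ_{22} = (r_2 − r_1²) / (1 − r_1²)
r_1² = (-0.23)² = 0.0529
Numerator = -0.339 − 0.0529 = -0.3919; denominator = 1 − 0.0529 = 0.9471
φ_{22} = -0.3919 / 0.9471 = -0.414

-0.414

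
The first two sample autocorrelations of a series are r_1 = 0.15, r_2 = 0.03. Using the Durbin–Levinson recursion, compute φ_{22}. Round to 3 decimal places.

φ_{22} = (r_2 − r_1²) / (1 − r_1²)
r_1² = (0.15)² = 0.0225
Numerator = 0.03 − 0.0225 = 0.0075; denominator = 1 − 0.0225 = 0.9775
φ_{22} = 0.0075 / 0.9775 = 0.008

0.008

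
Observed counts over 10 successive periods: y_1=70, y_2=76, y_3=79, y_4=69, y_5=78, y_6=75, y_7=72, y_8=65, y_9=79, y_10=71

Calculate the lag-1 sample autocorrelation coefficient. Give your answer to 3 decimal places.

Mean ȳ = (70 + 76 + 79 + 69 + 78 + 75 + 72 + 65 + 79 + 71)/10 = 73.4000
Numerator Σ_{t=1}^{9}(y_t−ȳ)(y_{t+1}−ȳ) = -82.7600
Denominator Σ(y_t−ȳ)² = 202.4000
r_1 = -82.7600 / 202.4000 = -0.409

-0.409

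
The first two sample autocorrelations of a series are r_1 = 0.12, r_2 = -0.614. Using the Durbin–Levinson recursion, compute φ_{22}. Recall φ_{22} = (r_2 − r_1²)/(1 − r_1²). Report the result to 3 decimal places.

φ_{22} = (r_2 − r_1²) / (1 − r_1²)
r_1² = (0.12)² = 0.0144
Numerator = -0.614 − 0.0144 = -0.6284; denominator = 1 − 0.0144 = 0.9856
φ_{22} = -0.6284 / 0.9856 = -0.638

-0.638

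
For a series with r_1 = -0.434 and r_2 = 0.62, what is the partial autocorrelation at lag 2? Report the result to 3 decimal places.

φ_{22} = (r_2 − r_1²) / (1 − r_1²)
r_1² = (-0.434)² = 0.188356
Numerator = 0.62 − 0.1884 = 0.4316; denominator = 1 − 0.1884 = 0.8116
φ_{22} = 0.4316 / 0.8116 = 0.532

0.532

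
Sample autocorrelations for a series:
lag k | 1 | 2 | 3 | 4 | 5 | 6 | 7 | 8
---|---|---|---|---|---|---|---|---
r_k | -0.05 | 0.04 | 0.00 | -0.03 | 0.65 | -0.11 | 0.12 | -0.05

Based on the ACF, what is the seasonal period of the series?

5

The largest autocorrelation is r_5 = 0.65; the remaining lags stay at or below 0.12.
The dominant spike at lag 5 indicates a seasonal period of 5.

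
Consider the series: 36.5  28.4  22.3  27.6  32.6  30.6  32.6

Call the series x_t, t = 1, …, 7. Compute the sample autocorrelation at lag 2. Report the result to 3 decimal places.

-0.487

Mean x̄ = (36.5 + 28.4 + 22.3 + 27.6 + 32.6 + 30.6 + 32.6)/7 = 30.0857
Deviations from mean: 6.4143, -1.6857, -7.7857, -2.4857, 2.5143, 0.5143, 2.5143
Σ(x_t−x̄)(x_{t+2}−x̄) = (-49.9398) + (4.1902) + (-19.5755) + (-1.2784) + (6.3216) = -60.2818
Denominator Σ(x_t−x̄)² = 123.6886
r_2 = -60.2818 / 123.6886 = -0.487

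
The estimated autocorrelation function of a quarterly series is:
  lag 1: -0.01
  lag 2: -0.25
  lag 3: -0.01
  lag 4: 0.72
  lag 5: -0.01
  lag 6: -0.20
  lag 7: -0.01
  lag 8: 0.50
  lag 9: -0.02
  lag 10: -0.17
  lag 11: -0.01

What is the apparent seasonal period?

4

The largest autocorrelation is r_4 = 0.72, with a weaker echo at lag 8 (0.50); the remaining lags stay at or below -0.01.
The dominant spike at lag 4 indicates a seasonal period of 4.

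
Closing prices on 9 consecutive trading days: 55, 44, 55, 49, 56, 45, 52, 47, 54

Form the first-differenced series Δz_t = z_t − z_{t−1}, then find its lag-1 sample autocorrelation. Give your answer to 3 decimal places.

First differences Δz: -11, 11, -6, 7, -11, 7, -5, 7
Mean of differences = -0.1250
Numerator Σ(Δz_t−Δz̄)(Δz_{t+1}−Δz̄) = -452.6406
Denominator Σ(Δz_t−Δz̄)² = 570.8750
r_1(Δz) = -452.6406 / 570.8750 = -0.793

-0.793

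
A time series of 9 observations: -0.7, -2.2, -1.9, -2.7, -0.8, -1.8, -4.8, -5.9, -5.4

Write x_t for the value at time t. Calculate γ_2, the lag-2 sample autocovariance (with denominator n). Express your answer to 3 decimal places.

0.239

Mean x̄ = (-0.7 − 2.2 − 1.9 − 2.7 − 0.8 − 1.8 − 4.8 − 5.9 − 5.4)/9 = -2.9111
Σ_{t=1}^{7}(x_t−x̄)(x_{t+2}−x̄) = 2.1475
γ_2 = 2.1475 / 9 = 0.239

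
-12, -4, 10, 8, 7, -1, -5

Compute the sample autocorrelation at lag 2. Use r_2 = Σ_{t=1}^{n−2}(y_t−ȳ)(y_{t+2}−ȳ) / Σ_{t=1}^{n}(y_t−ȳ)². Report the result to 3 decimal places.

Mean ȳ = (-12 − 4 + 10 + 8 + 7 − 1 − 5)/7 = 0.4286
Numerator Σ_{t=1}^{5}(y_t−ȳ)(y_{t+2}−ȳ) = -136.0816
Denominator Σ(y_t−ȳ)² = 397.7143
r_2 = -136.0816 / 397.7143 = -0.342

-0.342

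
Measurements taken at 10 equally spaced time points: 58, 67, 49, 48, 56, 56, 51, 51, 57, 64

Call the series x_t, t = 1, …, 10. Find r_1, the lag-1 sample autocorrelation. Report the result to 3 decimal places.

Mean x̄ = (58 + 67 + 49 + 48 + 56 + 56 + 51 + 51 + 57 + 64)/10 = 55.7000
Numerator Σ_{t=1}^{9}(x_t−x̄)(x_{t+1}−x̄) = 25.0100
Denominator Σ(x_t−x̄)² = 352.1000
r_1 = 25.0100 / 352.1000 = 0.071

0.071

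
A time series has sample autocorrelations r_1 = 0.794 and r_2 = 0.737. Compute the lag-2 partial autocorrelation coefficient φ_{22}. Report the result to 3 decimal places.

0.288

φ_{22} = (r_2 − r_1²) / (1 − r_1²)
r_1² = (0.794)² = 0.630436
Numerator = 0.737 − 0.6304 = 0.1066; denominator = 1 − 0.6304 = 0.3696
φ_{22} = 0.1066 / 0.3696 = 0.288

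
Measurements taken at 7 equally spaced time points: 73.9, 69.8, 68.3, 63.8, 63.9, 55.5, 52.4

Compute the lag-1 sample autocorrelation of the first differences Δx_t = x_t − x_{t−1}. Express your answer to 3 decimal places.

-0.623

First differences Δx: -4.1, -1.5, -4.5, 0.1, -8.4, -3.1
Mean of differences = -3.5833
Numerator Σ(Δx_t−Δx̄)(Δx_{t+1}−Δx̄) = -26.4319
Denominator Σ(Δx_t−Δx̄)² = 42.4483
r_1(Δx) = -26.4319 / 42.4483 = -0.623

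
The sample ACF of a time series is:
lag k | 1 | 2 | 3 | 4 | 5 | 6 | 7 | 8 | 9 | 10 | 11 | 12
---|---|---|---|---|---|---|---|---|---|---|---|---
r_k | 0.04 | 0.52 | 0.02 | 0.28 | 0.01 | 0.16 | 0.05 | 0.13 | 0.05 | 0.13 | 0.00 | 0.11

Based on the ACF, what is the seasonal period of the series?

2

The largest autocorrelation is r_2 = 0.52, with weaker echoes at lags 4 (0.28) and 6 (0.16); the remaining lags stay at or below 0.13.
The dominant spike at lag 2 indicates a seasonal period of 2.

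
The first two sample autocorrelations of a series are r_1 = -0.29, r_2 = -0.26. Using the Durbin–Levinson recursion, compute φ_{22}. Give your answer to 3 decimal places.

φ_{22} = (r_2 − r_1²) / (1 − r_1²)
r_1² = (-0.29)² = 0.0841
Numerator = -0.26 − 0.0841 = -0.3441; denominator = 1 − 0.0841 = 0.9159
φ_{22} = -0.3441 / 0.9159 = -0.376

-0.376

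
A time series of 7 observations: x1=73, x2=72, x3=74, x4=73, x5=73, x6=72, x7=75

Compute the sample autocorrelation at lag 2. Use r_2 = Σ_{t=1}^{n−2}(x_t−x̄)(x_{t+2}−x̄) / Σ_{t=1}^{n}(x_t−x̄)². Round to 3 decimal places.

-0.027

Mean x̄ = (73 + 72 + 74 + 73 + 73 + 72 + 75)/7 = 73.1429
Deviations from mean: -0.1429, -1.1429, 0.8571, -0.1429, -0.1429, -1.1429, 1.8571
Σ(x_t−x̄)(x_{t+2}−x̄) = (-0.1224) + (0.1633) + (-0.1224) + (0.1633) + (-0.2653) = -0.1837
Denominator Σ(x_t−x̄)² = 6.8571
r_2 = -0.1837 / 6.8571 = -0.027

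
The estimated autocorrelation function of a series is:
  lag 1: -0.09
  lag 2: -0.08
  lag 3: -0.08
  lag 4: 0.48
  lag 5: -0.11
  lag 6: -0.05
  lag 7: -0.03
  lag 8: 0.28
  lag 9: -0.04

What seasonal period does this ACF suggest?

4

The largest autocorrelation is r_4 = 0.48, with a weaker echo at lag 8 (0.28); the remaining lags stay at or below -0.03.
The dominant spike at lag 4 indicates a seasonal period of 4.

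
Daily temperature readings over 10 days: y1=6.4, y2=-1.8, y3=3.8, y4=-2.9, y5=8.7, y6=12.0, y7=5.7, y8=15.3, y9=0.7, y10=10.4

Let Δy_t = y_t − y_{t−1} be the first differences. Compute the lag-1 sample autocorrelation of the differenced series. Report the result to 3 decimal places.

-0.671

First differences Δy: -8.2, 5.6, -6.7, 11.6, 3.3, -6.3, 9.6, -14.6, 9.7
Mean of differences = 0.4444
Numerator Σ(Δy_t−Δȳ)(Δy_{t+1}−Δȳ) = -487.2386
Denominator Σ(Δy_t−Δȳ)² = 726.2622
r_1(Δy) = -487.2386 / 726.2622 = -0.671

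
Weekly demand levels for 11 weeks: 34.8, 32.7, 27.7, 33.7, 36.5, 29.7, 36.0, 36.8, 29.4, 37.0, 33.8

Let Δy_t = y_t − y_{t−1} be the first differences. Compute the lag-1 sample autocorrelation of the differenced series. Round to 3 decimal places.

First differences Δy: -2.1, -5.0, 6.0, 2.8, -6.8, 6.3, 0.8, -7.4, 7.6, -3.2
Mean of differences = -0.1000
Numerator Σ(Δy_t−Δȳ)(Δy_{t+1}−Δȳ) = -145.6000
Denominator Σ(Δy_t−Δȳ)² = 282.4800
r_1(Δy) = -145.6000 / 282.4800 = -0.515

-0.515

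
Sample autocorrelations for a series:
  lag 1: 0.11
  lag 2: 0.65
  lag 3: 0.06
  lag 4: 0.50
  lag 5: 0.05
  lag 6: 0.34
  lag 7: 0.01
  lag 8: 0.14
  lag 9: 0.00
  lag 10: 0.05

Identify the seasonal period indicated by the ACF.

2

The largest autocorrelation is r_2 = 0.65, with weaker echoes at lags 4 (0.50) and 6 (0.34); the remaining lags stay at or below 0.14.
The dominant spike at lag 2 indicates a seasonal period of 2.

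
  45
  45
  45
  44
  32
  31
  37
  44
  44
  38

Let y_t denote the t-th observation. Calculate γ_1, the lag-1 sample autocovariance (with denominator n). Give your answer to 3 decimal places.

Mean ȳ = (45 + 45 + 45 + 44 + 32 + 31 + 37 + 44 + 44 + 38)/10 = 40.5000
Σ_{t=1}^{9}(y_t−ȳ)(y_{t+1}−ȳ) = 131.7500
γ_1 = 131.7500 / 10 = 13.175

13.175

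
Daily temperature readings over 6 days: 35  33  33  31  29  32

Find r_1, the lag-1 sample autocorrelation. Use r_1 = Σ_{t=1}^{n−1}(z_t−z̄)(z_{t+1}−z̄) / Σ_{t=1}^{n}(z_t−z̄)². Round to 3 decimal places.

0.303

Mean z̄ = (35 + 33 + 33 + 31 + 29 + 32)/6 = 32.1667
Deviations from mean: 2.8333, 0.8333, 0.8333, -1.1667, -3.1667, -0.1667
Numerator Σ_{t=1}^{5}(z_t−z̄)(z_{t+1}−z̄) = 6.3056
Denominator Σ(z_t−z̄)² = 20.8333
r_1 = 6.3056 / 20.8333 = 0.303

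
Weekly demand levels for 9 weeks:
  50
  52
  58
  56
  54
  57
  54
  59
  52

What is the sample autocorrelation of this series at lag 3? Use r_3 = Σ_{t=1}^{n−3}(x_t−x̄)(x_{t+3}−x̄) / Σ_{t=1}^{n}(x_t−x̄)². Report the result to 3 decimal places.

Mean x̄ = (50 + 52 + 58 + 56 + 54 + 57 + 54 + 59 + 52)/9 = 54.6667
Σ(x_t−x̄)(x_{t+3}−x̄) = (-6.2222) + (1.7778) + (7.7778) + (-0.8889) + (-2.8889) + (-6.2222) = -6.6667
Denominator Σ(x_t−x̄)² = 74.0000
r_3 = -6.6667 / 74.0000 = -0.090

-0.090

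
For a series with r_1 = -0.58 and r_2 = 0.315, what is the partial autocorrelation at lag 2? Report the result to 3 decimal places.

-0.032

φ_{22} = (r_2 − r_1²) / (1 − r_1²)
r_1² = (-0.58)² = 0.3364
Numerator = 0.315 − 0.3364 = -0.0214; denominator = 1 − 0.3364 = 0.6636
φ_{22} = -0.0214 / 0.6636 = -0.032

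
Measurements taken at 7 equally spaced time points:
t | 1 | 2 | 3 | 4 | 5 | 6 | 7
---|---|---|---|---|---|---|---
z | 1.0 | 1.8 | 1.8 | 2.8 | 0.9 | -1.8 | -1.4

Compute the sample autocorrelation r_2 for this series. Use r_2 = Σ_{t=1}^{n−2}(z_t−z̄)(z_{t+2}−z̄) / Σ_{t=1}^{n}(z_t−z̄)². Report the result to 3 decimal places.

-0.165

Mean z̄ = (1.0 + 1.8 + 1.8 + 2.8 + 0.9 − 1.8 − 1.4)/7 = 0.7286
Deviations from mean: 0.2714, 1.0714, 1.0714, 2.0714, 0.1714, -2.5286, -2.1286
Numerator Σ_{t=1}^{5}(z_t−z̄)(z_{t+2}−z̄) = -2.9088
Denominator Σ(z_t−z̄)² = 17.6143
r_2 = -2.9088 / 17.6143 = -0.165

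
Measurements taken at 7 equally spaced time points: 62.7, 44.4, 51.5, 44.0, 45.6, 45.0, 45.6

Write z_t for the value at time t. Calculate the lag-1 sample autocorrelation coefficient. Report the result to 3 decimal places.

-0.187

Mean z̄ = (62.7 + 44.4 + 51.5 + 44.0 + 45.6 + 45.0 + 45.6)/7 = 48.4000
Deviations from mean: 14.3000, -4.0000, 3.1000, -4.4000, -2.8000, -3.4000, -2.8000
Σ(z_t−z̄)(z_{t+1}−z̄) = (-57.2000) + (-12.4000) + (-13.6400) + (12.3200) + (9.5200) + (9.5200) = -51.8800
Denominator Σ(z_t−z̄)² = 276.7000
r_1 = -51.8800 / 276.7000 = -0.187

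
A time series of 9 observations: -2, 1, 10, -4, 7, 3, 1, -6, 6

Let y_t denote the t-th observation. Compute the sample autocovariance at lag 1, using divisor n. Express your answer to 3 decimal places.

-11.388

Mean ȳ = (-2 + 1 + 10 − 4 + 7 + 3 + 1 − 6 + 6)/9 = 1.7778
Σ_{t=1}^{8}(y_t−ȳ)(y_{t+1}−ȳ) = -102.4938
γ_1 = -102.4938 / 9 = -11.388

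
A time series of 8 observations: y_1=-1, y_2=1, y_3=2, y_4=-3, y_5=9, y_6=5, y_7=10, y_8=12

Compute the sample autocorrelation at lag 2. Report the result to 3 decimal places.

Mean ȳ = (-1 + 1 + 2 − 3 + 9 + 5 + 10 + 12)/8 = 4.3750
Σ(y_t−ȳ)(y_{t+2}−ȳ) = (12.7656) + (24.8906) + (-10.9844) + (-4.6094) + (26.0156) + (4.7656) = 52.8438
Denominator Σ(y_t−ȳ)² = 211.8750
r_2 = 52.8438 / 211.8750 = 0.249

0.249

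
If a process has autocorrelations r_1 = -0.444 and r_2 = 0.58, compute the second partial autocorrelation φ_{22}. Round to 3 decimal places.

0.477

φ_{22} = (r_2 − r_1²) / (1 − r_1²)
r_1² = (-0.444)² = 0.197136
Numerator = 0.58 − 0.1971 = 0.3829; denominator = 1 − 0.1971 = 0.8029
φ_{22} = 0.3829 / 0.8029 = 0.477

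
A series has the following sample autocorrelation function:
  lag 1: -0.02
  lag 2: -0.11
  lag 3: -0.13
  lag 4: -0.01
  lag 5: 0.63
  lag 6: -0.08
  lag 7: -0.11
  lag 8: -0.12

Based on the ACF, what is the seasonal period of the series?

5

The largest autocorrelation is r_5 = 0.63; the remaining lags stay at or below -0.01.
The dominant spike at lag 5 indicates a seasonal period of 5.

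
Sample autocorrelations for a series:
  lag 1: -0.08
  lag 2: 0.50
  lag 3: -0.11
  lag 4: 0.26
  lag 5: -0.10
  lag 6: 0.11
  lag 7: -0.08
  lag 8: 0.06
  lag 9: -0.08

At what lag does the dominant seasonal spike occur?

The largest autocorrelation is r_2 = 0.50, with a weaker echo at lag 4 (0.26); the remaining lags stay at or below 0.11.
The dominant spike at lag 2 indicates a seasonal period of 2.

2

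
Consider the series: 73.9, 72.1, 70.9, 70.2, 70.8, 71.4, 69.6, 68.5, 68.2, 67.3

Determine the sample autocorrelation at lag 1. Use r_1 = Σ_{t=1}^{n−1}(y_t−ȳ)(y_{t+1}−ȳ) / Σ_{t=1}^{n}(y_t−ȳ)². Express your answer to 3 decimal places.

Mean ȳ = (73.9 + 72.1 + 70.9 + 70.2 + 70.8 + 71.4 + 69.6 + 68.5 + 68.2 + 67.3)/10 = 70.2900
Numerator Σ_{t=1}^{9}(y_t−ȳ)(y_{t+1}−ȳ) = 18.5629
Denominator Σ(y_t−ȳ)² = 35.1690
r_1 = 18.5629 / 35.1690 = 0.528

0.528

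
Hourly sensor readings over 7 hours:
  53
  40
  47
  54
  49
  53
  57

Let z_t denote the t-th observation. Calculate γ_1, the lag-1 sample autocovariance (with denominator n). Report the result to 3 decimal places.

0.688

Mean z̄ = (53 + 40 + 47 + 54 + 49 + 53 + 57)/7 = 50.4286
Σ_{t=1}^{6}(z_t−z̄)(z_{t+1}−z̄) = 4.8163
γ_1 = 4.8163 / 7 = 0.688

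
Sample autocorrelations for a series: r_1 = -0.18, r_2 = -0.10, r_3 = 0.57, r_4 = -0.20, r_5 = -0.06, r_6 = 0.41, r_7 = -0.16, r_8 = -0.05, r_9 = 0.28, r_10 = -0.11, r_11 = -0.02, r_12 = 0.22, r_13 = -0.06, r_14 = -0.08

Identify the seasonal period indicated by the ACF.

3

The largest autocorrelation is r_3 = 0.57, with weaker echoes at lags 6 (0.41), 9 (0.28) and 12 (0.22); the remaining lags stay at or below -0.02.
The dominant spike at lag 3 indicates a seasonal period of 3.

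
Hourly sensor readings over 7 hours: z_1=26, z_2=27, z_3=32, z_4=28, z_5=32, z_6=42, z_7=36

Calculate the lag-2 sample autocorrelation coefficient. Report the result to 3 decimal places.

Mean z̄ = (26 + 27 + 32 + 28 + 32 + 42 + 36)/7 = 31.8571
Deviations from mean: -5.8571, -4.8571, 0.1429, -3.8571, 0.1429, 10.1429, 4.1429
Numerator Σ_{t=1}^{5}(z_t−z̄)(z_{t+2}−z̄) = -20.6122
Denominator Σ(z_t−z̄)² = 192.8571
r_2 = -20.6122 / 192.8571 = -0.107

-0.107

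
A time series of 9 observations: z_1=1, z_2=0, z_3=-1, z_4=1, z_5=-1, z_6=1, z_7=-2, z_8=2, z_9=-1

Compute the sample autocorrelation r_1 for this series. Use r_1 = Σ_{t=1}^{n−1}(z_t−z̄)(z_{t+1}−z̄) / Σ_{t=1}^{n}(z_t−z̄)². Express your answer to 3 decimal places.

-0.786

Mean z̄ = (1 + 0 − 1 + 1 − 1 + 1 − 2 + 2 − 1)/9 = 0.0000
Numerator Σ_{t=1}^{8}(z_t−z̄)(z_{t+1}−z̄) = -11.0000
Denominator Σ(z_t−z̄)² = 14.0000
r_1 = -11.0000 / 14.0000 = -0.786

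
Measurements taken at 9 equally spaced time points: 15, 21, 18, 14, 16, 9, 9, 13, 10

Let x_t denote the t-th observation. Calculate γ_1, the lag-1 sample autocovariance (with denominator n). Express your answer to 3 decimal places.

6.579

Mean x̄ = (15 + 21 + 18 + 14 + 16 + 9 + 9 + 13 + 10)/9 = 13.8889
Σ_{t=1}^{8}(x_t−x̄)(x_{t+1}−x̄) = 59.2099
γ_1 = 59.2099 / 9 = 6.579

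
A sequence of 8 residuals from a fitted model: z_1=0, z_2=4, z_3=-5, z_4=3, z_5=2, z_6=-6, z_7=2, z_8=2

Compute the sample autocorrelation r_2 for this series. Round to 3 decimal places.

Mean z̄ = (0 + 4 − 5 + 3 + 2 − 6 + 2 + 2)/8 = 0.2500
Deviations from mean: -0.2500, 3.7500, -5.2500, 2.7500, 1.7500, -6.2500, 1.7500, 1.7500
Σ(z_t−z̄)(z_{t+2}−z̄) = (1.3125) + (10.3125) + (-9.1875) + (-17.1875) + (3.0625) + (-10.9375) = -22.6250
Denominator Σ(z_t−z̄)² = 97.5000
r_2 = -22.6250 / 97.5000 = -0.232

-0.232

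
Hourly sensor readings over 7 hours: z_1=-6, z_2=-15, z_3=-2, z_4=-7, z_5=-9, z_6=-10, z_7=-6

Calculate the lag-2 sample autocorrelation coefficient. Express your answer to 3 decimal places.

-0.060

Mean z̄ = (-6 − 15 − 2 − 7 − 9 − 10 − 6)/7 = -7.8571
Numerator Σ_{t=1}^{5}(z_t−z̄)(z_{t+2}−z̄) = -5.8980
Denominator Σ(z_t−z̄)² = 98.8571
r_2 = -5.8980 / 98.8571 = -0.060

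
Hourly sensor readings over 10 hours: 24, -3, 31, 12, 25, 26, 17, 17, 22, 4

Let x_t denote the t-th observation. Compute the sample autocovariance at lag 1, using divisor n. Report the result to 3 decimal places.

Mean x̄ = (24 − 3 + 31 + 12 + 25 + 26 + 17 + 17 + 22 + 4)/10 = 17.5000
Σ_{t=1}^{9}(x_t−x̄)(x_{t+1}−x̄) = -528.7500
γ_1 = -528.7500 / 10 = -52.875

-52.875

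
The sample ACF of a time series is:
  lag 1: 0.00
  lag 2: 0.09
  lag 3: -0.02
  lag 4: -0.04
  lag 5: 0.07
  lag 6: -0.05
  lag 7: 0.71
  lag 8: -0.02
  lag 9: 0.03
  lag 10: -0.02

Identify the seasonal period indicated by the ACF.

The largest autocorrelation is r_7 = 0.71; the remaining lags stay at or below 0.09.
The dominant spike at lag 7 indicates a seasonal period of 7.

7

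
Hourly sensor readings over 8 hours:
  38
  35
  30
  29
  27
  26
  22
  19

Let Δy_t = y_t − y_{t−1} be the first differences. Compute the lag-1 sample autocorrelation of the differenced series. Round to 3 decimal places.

First differences Δy: -3, -5, -1, -2, -1, -4, -3
Mean of differences = -2.7143
Numerator Σ(Δy_t−Δȳ)(Δy_{t+1}−Δȳ) = -2.6531
Denominator Σ(Δy_t−Δȳ)² = 13.4286
r_1(Δy) = -2.6531 / 13.4286 = -0.198

-0.198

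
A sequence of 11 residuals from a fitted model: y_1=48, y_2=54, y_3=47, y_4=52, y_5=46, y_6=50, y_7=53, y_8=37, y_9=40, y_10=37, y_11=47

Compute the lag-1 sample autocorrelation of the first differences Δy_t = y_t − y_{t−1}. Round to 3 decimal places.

First differences Δy: 6, -7, 5, -6, 4, 3, -16, 3, -3, 10
Mean of differences = -0.1000
Numerator Σ(Δy_t−Δȳ)(Δy_{t+1}−Δȳ) = -255.7100
Denominator Σ(Δy_t−Δȳ)² = 544.9000
r_1(Δy) = -255.7100 / 544.9000 = -0.469

-0.469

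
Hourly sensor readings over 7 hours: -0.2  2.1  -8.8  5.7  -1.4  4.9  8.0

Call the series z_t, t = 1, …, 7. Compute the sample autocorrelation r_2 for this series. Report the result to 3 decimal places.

0.238

Mean z̄ = (-0.2 + 2.1 − 8.8 + 5.7 − 1.4 + 4.9 + 8.0)/7 = 1.4714
Deviations from mean: -1.6714, 0.6286, -10.2714, 4.2286, -2.8714, 3.4286, 6.5286
Σ(z_t−z̄)(z_{t+2}−z̄) = (17.1680) + (2.6580) + (29.4937) + (14.4980) + (-18.7463) = 45.0712
Denominator Σ(z_t−z̄)² = 189.1943
r_2 = 45.0712 / 189.1943 = 0.238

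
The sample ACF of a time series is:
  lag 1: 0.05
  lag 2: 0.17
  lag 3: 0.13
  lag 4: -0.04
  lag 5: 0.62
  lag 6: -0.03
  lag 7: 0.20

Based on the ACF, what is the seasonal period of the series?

5

The largest autocorrelation is r_5 = 0.62; the remaining lags stay at or below 0.20.
The dominant spike at lag 5 indicates a seasonal period of 5.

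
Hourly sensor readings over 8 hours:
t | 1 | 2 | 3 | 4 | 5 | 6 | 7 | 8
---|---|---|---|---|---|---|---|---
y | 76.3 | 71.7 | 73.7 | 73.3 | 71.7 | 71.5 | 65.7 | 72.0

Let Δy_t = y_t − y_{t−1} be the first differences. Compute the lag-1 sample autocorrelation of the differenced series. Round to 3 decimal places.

-0.492

First differences Δy: -4.6, 2.0, -0.4, -1.6, -0.2, -5.8, 6.3
Mean of differences = -0.6143
Numerator Σ(Δy_t−Δȳ)(Δy_{t+1}−Δȳ) = -48.4831
Denominator Σ(Δy_t−Δȳ)² = 98.6086
r_1(Δy) = -48.4831 / 98.6086 = -0.492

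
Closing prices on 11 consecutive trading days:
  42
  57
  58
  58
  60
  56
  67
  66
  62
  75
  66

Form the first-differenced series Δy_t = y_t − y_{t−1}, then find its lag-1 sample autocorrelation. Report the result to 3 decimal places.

-0.454

First differences Δy: 15, 1, 0, 2, -4, 11, -1, -4, 13, -9
Mean of differences = 2.4000
Numerator Σ(Δy_t−Δȳ)(Δy_{t+1}−Δȳ) = -261.9600
Denominator Σ(Δy_t−Δȳ)² = 576.4000
r_1(Δy) = -261.9600 / 576.4000 = -0.454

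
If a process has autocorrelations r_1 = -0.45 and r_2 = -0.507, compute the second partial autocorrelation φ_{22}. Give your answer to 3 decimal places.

φ_{22} = (r_2 − r_1²) / (1 − r_1²)
r_1² = (-0.45)² = 0.2025
Numerator = -0.507 − 0.2025 = -0.7095; denominator = 1 − 0.2025 = 0.7975
φ_{22} = -0.7095 / 0.7975 = -0.890

-0.890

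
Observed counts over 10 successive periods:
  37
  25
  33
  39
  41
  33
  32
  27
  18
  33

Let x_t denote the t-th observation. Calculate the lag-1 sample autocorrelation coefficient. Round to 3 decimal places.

Mean x̄ = (37 + 25 + 33 + 39 + 41 + 33 + 32 + 27 + 18 + 33)/10 = 31.8000
Numerator Σ_{t=1}^{9}(x_t−x̄)(x_{t+1}−x̄) = 91.3600
Denominator Σ(x_t−x̄)² = 427.6000
r_1 = 91.3600 / 427.6000 = 0.214

0.214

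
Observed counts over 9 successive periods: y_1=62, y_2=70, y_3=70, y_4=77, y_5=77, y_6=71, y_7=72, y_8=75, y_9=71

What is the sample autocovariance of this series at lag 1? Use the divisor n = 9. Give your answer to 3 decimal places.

Mean ȳ = (62 + 70 + 70 + 77 + 77 + 71 + 72 + 75 + 71)/9 = 71.6667
Σ_{t=1}^{8}(y_t−ȳ)(y_{t+1}−ȳ) = 33.5556
γ_1 = 33.5556 / 9 = 3.728

3.728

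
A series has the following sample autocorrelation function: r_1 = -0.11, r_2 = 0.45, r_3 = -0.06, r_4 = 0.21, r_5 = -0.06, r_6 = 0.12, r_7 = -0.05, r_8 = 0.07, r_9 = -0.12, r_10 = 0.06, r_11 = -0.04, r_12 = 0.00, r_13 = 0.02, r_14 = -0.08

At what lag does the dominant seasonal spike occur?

2

The largest autocorrelation is r_2 = 0.45, with a weaker echo at lag 4 (0.21); the remaining lags stay at or below 0.12.
The dominant spike at lag 2 indicates a seasonal period of 2.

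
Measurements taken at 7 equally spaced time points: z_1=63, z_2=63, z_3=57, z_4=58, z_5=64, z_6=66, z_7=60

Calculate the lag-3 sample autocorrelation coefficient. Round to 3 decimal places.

-0.248

Mean z̄ = (63 + 63 + 57 + 58 + 64 + 66 + 60)/7 = 61.5714
Deviations from mean: 1.4286, 1.4286, -4.5714, -3.5714, 2.4286, 4.4286, -1.5714
Numerator Σ_{t=1}^{4}(z_t−z̄)(z_{t+3}−z̄) = -16.2653
Denominator Σ(z_t−z̄)² = 65.7143
r_3 = -16.2653 / 65.7143 = -0.248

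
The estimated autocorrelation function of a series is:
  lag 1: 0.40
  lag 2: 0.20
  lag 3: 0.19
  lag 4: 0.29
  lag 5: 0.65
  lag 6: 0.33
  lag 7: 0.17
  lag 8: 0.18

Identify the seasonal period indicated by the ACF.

The largest autocorrelation is r_5 = 0.65; the remaining lags stay at or below 0.40. The elevated value at lag 1 (0.40), dropping to 0.20 at lag 2, reflects decaying short-term dependence rather than seasonality.
The dominant spike at lag 5 indicates a seasonal period of 5.

5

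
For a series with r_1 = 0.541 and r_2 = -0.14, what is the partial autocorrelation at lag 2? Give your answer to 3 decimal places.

-0.612

φ_{22} = (r_2 − r_1²) / (1 − r_1²)
r_1² = (0.541)² = 0.292681
Numerator = -0.14 − 0.2927 = -0.4327; denominator = 1 − 0.2927 = 0.7073
φ_{22} = -0.4327 / 0.7073 = -0.612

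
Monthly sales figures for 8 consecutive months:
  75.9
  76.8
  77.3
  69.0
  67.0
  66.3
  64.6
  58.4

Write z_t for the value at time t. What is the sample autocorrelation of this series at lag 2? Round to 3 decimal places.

0.239

Mean z̄ = (75.9 + 76.8 + 77.3 + 69.0 + 67.0 + 66.3 + 64.6 + 58.4)/8 = 69.4125
Deviations from mean: 6.4875, 7.3875, 7.8875, -0.4125, -2.4125, -3.1125, -4.8125, -11.0125
Σ(z_t−z̄)(z_{t+2}−z̄) = (51.1702) + (-3.0473) + (-19.0286) + (1.2839) + (11.6102) + (34.2764) = 76.2647
Denominator Σ(z_t−z̄)² = 318.9888
r_2 = 76.2647 / 318.9888 = 0.239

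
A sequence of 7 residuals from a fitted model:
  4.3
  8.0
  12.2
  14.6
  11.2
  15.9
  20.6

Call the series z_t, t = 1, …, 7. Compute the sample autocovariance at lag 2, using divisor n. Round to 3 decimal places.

-1.423

Mean z̄ = (4.3 + 8.0 + 12.2 + 14.6 + 11.2 + 15.9 + 20.6)/7 = 12.4000
Deviations: -8.1000, -4.4000, -0.2000, 2.2000, -1.2000, 3.5000, 8.2000
Σ_{t=1}^{5}(z_t−z̄)(z_{t+2}−z̄) = -9.9600
γ_2 = -9.9600 / 7 = -1.423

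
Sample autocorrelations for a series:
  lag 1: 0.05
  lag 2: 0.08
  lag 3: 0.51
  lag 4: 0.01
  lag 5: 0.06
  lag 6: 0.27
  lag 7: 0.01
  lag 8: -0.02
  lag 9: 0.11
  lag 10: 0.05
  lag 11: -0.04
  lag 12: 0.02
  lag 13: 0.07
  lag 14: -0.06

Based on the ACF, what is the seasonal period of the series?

3

The largest autocorrelation is r_3 = 0.51, with a weaker echo at lag 6 (0.27); the remaining lags stay at or below 0.11.
The dominant spike at lag 3 indicates a seasonal period of 3.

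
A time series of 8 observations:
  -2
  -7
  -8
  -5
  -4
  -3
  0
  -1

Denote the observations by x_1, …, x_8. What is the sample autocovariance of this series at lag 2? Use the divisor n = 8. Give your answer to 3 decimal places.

Mean x̄ = (-2 − 7 − 8 − 5 − 4 − 3 + 0 − 1)/8 = -3.7500
Deviations: 1.7500, -3.2500, -4.2500, -1.2500, -0.2500, 0.7500, 3.7500, 2.7500
Σ_{t=1}^{6}(x_t−x̄)(x_{t+2}−x̄) = -2.1250
γ_2 = -2.1250 / 8 = -0.266

-0.266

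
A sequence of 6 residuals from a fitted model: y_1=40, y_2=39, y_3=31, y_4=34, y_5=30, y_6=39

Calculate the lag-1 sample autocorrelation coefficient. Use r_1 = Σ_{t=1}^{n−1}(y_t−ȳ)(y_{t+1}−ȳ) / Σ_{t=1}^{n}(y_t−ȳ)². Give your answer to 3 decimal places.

Mean ȳ = (40 + 39 + 31 + 34 + 30 + 39)/6 = 35.5000
Σ(y_t−ȳ)(y_{t+1}−ȳ) = (15.7500) + (-15.7500) + (6.7500) + (8.2500) + (-19.2500) = -4.2500
Denominator Σ(y_t−ȳ)² = 97.5000
r_1 = -4.2500 / 97.5000 = -0.044

-0.044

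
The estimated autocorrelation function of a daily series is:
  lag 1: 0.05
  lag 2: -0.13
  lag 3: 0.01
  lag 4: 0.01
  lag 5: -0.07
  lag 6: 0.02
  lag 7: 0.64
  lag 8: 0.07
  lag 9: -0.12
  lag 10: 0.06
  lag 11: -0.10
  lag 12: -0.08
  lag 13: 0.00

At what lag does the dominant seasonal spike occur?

The largest autocorrelation is r_7 = 0.64; the remaining lags stay at or below 0.07.
The dominant spike at lag 7 indicates a seasonal period of 7.

7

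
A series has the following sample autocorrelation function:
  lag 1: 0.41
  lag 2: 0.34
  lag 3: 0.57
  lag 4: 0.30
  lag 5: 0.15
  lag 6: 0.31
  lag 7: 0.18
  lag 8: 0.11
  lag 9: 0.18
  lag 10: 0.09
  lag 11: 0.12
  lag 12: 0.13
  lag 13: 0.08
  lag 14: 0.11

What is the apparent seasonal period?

The largest autocorrelation is r_3 = 0.57; the remaining lags stay at or below 0.41. The elevated value at lag 1 (0.41), dropping to 0.34 at lag 2, reflects decaying short-term dependence rather than seasonality.
The dominant spike at lag 3 indicates a seasonal period of 3.

3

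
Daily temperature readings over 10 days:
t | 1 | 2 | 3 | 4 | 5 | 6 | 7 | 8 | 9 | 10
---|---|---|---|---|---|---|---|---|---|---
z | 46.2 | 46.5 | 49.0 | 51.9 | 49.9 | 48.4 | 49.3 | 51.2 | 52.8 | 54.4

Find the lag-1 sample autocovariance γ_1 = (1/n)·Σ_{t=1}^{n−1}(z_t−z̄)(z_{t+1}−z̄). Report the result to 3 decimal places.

3.079

Mean z̄ = (46.2 + 46.5 + 49.0 + 51.9 + 49.9 + 48.4 + 49.3 + 51.2 + 52.8 + 54.4)/10 = 49.9600
Σ_{t=1}^{9}(z_t−z̄)(z_{t+1}−z̄) = 30.7884
γ_1 = 30.7884 / 10 = 3.079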